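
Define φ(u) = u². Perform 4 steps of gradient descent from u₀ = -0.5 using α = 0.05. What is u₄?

-0.32805

φ′(u) = 2u
Step 1: φ′(-0.5) = -1; u₁ = -0.5 − 0.05·(-1) = -0.45
Step 2: φ′(-0.45) = -0.9; u₂ = -0.45 − 0.05·(-0.9) = -0.405
Step 3: φ′(-0.405) = -0.81; u₃ = -0.405 − 0.05·(-0.81) = -0.3645
Step 4: φ′(-0.3645) = -0.729; u₄ = -0.3645 − 0.05·(-0.729) = -0.32805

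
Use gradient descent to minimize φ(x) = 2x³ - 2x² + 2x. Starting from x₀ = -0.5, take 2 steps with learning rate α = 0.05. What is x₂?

φ′(x) = 6x² - 4x + 2
Step 1: φ′(-0.5) = 5.5; x₁ = -0.5 − 0.05·5.5 = -0.775
Step 2: φ′(-0.775) = 8.70375; x₂ = -0.775 − 0.05·8.70375 = -1.2101875

-1.2101875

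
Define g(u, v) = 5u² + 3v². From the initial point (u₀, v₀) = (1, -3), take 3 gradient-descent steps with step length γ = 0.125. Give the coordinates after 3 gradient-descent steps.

∇g = (10u, 6v)
(u₁, v₁) = (1, -3) − 0.125·(10, -18) = (-0.25, -0.75)
(u₂, v₂) = (-0.25, -0.75) − 0.125·(-2.5, -4.5) = (0.0625, -0.1875)
(u₃, v₃) = (0.0625, -0.1875) − 0.125·(0.625, -1.125) = (-0.015625, -0.046875)

(-0.015625, -0.046875)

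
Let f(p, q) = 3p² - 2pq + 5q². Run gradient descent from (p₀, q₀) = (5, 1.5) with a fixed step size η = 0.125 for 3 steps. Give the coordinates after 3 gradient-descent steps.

(0.203125, 0.109375)

∇f = (6p - 2q, -2p + 10q)
(p₁, q₁) = (5, 1.5) − 0.125·(27, 5) = (1.625, 0.875)
(p₂, q₂) = (1.625, 0.875) − 0.125·(8, 5.5) = (0.625, 0.1875)
(p₃, q₃) = (0.625, 0.1875) − 0.125·(3.375, 0.625) = (0.203125, 0.109375)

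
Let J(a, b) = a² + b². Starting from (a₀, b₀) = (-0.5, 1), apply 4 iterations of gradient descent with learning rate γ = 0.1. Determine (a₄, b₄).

(-0.2048, 0.4096)

∇J = (2a, 2b)
Step 1: at (-0.5, 1), ∇J = (-1, 2) → (-0.5, 1) − 0.1·(-1, 2) = (-0.4, 0.8)
Step 2: at (-0.4, 0.8), ∇J = (-0.8, 1.6) → (-0.4, 0.8) − 0.1·(-0.8, 1.6) = (-0.32, 0.64)
Step 3: at (-0.32, 0.64), ∇J = (-0.64, 1.28) → (-0.32, 0.64) − 0.1·(-0.64, 1.28) = (-0.256, 0.512)
Step 4: at (-0.256, 0.512), ∇J = (-0.512, 1.024) → (-0.256, 0.512) − 0.1·(-0.512, 1.024) = (-0.2048, 0.4096)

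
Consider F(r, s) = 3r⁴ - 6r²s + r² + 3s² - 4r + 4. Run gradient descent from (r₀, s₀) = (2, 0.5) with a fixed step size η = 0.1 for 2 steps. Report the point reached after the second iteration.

(289.8848, 25.616)

∇F = (12r³ - 12rs + 2r - 4, -6r² + 6s)
Step 1: at (2, 0.5), ∇F = (84, -21) → (2, 0.5) − 0.1·(84, -21) = (-6.4, 2.6)
Step 2: at (-6.4, 2.6), ∇F = (-2962.848, -230.16) → (-6.4, 2.6) − 0.1·(-2962.848, -230.16) = (289.8848, 25.616)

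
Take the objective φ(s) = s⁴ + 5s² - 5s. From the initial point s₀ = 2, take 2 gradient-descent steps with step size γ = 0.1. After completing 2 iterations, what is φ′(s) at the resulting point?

2426.928225596672

φ′(s) = 4s³ + 10s - 5
Step 1: φ′(2) = 47; s₁ = 2 − 0.1·47 = -2.7
Step 2: φ′(-2.7) = -110.732; s₂ = -2.7 − 0.1·(-110.732) = 8.3732
φ′(s) at (8.3732) = 2426.928225596672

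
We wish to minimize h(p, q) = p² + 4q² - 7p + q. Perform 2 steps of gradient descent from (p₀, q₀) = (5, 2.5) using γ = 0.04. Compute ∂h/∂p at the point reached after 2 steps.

∇h = (2p - 7, 8q + 1)
Step 1: at (5, 2.5), ∇h = (3, 21) → (5, 2.5) − 0.04·(3, 21) = (4.88, 1.66)
Step 2: at (4.88, 1.66), ∇h = (2.76, 14.28) → (4.88, 1.66) − 0.04·(2.76, 14.28) = (4.7696, 1.0888)
∂h/∂p at (4.7696, 1.0888) = 2.5392

2.5392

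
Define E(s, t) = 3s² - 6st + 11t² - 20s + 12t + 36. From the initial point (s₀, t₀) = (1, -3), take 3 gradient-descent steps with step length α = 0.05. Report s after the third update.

∇E = (6s - 6t - 20, -6s + 22t + 12)
(s₁, t₁) = (1, -3) − 0.05·(4, -60) = (0.8, 0)
(s₂, t₂) = (0.8, 0) − 0.05·(-15.2, 7.2) = (1.56, -0.36)
(s₃, t₃) = (1.56, -0.36) − 0.05·(-8.48, -5.28) = (1.984, -0.096)
s = 1.984

1.984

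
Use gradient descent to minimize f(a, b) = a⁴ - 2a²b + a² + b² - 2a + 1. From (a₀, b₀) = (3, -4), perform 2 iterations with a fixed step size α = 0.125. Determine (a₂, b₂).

∇f = (4a³ - 4ab + 2a - 2, -2a² + 2b)
Step 1: at (3, -4), ∇f = (160, -26) → (3, -4) − 0.125·(160, -26) = (-17, -0.75)
Step 2: at (-17, -0.75), ∇f = (-19739, -579.5) → (-17, -0.75) − 0.125·(-19739, -579.5) = (2450.375, 71.6875)

(2450.375, 71.6875)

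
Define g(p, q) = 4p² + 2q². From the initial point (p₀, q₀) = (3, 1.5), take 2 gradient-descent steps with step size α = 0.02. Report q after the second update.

∇g = (8p, 4q)
Step 1: at (3, 1.5), ∇g = (24, 6) → (3, 1.5) − 0.02·(24, 6) = (2.52, 1.38)
Step 2: at (2.52, 1.38), ∇g = (20.16, 5.52) → (2.52, 1.38) − 0.02·(20.16, 5.52) = (2.1168, 1.2696)
q = 1.2696

1.2696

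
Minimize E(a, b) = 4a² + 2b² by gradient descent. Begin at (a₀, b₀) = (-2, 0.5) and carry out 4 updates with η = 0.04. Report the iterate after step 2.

(-0.9248, 0.3528)

∇E = (8a, 4b)
(a₁, b₁) = (-2, 0.5) − 0.04·(-16, 2) = (-1.36, 0.42)
(a₂, b₂) = (-1.36, 0.42) − 0.04·(-10.88, 1.68) = (-0.9248, 0.3528)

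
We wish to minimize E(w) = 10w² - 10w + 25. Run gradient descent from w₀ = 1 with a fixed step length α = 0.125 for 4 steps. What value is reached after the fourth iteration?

E′(w) = 20w - 10
w₁ = 1 − 0.125·10 = -0.25
w₂ = -0.25 − 0.125·(-15) = 1.625
w₃ = 1.625 − 0.125·22.5 = -1.1875
w₄ = -1.1875 − 0.125·(-33.75) = 3.03125

3.03125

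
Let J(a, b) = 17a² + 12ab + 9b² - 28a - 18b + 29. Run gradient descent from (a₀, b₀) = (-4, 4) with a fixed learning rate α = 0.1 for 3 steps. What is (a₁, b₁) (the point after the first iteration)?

∇J = (34a + 12b - 28, 12a + 18b - 18)
(a₁, b₁) = (-4, 4) − 0.1·(-116, 6) = (7.6, 3.4)

(7.6, 3.4)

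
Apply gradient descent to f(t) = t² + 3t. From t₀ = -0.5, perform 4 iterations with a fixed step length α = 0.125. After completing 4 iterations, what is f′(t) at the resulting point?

f′(t) = 2t + 3
t₁ = -0.5 − 0.125·2 = -0.75
t₂ = -0.75 − 0.125·1.5 = -0.9375
t₃ = -0.9375 − 0.125·1.125 = -1.078125
t₄ = -1.078125 − 0.125·0.84375 = -1.18359375
f′(t) at (-1.18359375) = 0.6328125

0.6328125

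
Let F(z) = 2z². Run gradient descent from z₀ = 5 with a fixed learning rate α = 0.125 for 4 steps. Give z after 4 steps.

F′(z) = 4z
Step 1: F′(5) = 20; z₁ = 5 − 0.125·20 = 2.5
Step 2: F′(2.5) = 10; z₂ = 2.5 − 0.125·10 = 1.25
Step 3: F′(1.25) = 5; z₃ = 1.25 − 0.125·5 = 0.625
Step 4: F′(0.625) = 2.5; z₄ = 0.625 − 0.125·2.5 = 0.3125

0.3125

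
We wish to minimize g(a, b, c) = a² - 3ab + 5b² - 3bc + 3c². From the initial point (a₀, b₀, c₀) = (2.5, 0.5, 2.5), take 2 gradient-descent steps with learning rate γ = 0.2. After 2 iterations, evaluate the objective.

44.6636

∇g = (2a - 3b, -3a + 10b - 3c, -3b + 6c)
(a₁, b₁, c₁) = (2.5, 0.5, 2.5) − 0.2·(3.5, -10, 13.5) = (1.8, 2.5, -0.2)
(a₂, b₂, c₂) = (1.8, 2.5, -0.2) − 0.2·(-3.9, 20.2, -8.7) = (2.58, -1.54, 1.54)
g(2.58, -1.54, 1.54) = 44.6636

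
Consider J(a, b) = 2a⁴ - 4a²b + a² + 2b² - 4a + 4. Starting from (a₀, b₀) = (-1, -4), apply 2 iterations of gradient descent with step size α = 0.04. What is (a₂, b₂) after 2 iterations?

∇J = (8a³ - 8ab + 2a - 4, -4a² + 4b)
Step 1: at (-1, -4), ∇J = (-46, -20) → (-1, -4) − 0.04·(-46, -20) = (0.84, -3.2)
Step 2: at (0.84, -3.2), ∇J = (23.925632, -15.6224) → (0.84, -3.2) − 0.04·(23.925632, -15.6224) = (-0.11702528, -2.575104)

(-0.11702528, -2.575104)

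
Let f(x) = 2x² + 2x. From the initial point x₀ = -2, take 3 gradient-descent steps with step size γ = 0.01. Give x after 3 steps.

-1.827104

f′(x) = 4x + 2
x₁ = -2 − 0.01·(-6) = -1.94
x₂ = -1.94 − 0.01·(-5.76) = -1.8824
x₃ = -1.8824 − 0.01·(-5.5296) = -1.827104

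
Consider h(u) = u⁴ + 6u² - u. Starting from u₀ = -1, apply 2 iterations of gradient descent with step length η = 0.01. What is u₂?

-0.69752852

h′(u) = 4u³ + 12u - 1
u₁ = -1 − 0.01·(-17) = -0.83
u₂ = -0.83 − 0.01·(-13.247148) = -0.69752852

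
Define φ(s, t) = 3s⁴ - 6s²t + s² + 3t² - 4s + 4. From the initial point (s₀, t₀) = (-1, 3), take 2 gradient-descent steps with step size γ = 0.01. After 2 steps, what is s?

∇φ = (12s³ - 12st + 2s - 4, -6s² + 6t)
Step 1: at (-1, 3), ∇φ = (18, 12) → (-1, 3) − 0.01·(18, 12) = (-1.18, 2.88)
Step 2: at (-1.18, 2.88), ∇φ = (14.704416, 8.9256) → (-1.18, 2.88) − 0.01·(14.704416, 8.9256) = (-1.32704416, 2.790744)
s = -1.32704416

-1.32704416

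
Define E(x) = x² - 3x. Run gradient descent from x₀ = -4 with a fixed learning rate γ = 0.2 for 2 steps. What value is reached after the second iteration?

E′(x) = 2x - 3
x₁ = -4 − 0.2·(-11) = -1.8
x₂ = -1.8 − 0.2·(-6.6) = -0.48

-0.48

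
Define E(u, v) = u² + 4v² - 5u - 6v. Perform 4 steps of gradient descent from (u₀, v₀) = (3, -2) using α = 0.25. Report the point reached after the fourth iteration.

(2.53125, -2)

∇E = (2u - 5, 8v - 6)
(u₁, v₁) = (3, -2) − 0.25·(1, -22) = (2.75, 3.5)
(u₂, v₂) = (2.75, 3.5) − 0.25·(0.5, 22) = (2.625, -2)
(u₃, v₃) = (2.625, -2) − 0.25·(0.25, -22) = (2.5625, 3.5)
(u₄, v₄) = (2.5625, 3.5) − 0.25·(0.125, 22) = (2.53125, -2)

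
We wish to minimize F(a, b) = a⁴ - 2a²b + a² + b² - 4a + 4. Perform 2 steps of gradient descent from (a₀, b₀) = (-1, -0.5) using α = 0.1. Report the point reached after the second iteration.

(0.5408, -0.152)

∇F = (4a³ - 4ab + 2a - 4, -2a² + 2b)
(a₁, b₁) = (-1, -0.5) − 0.1·(-12, -3) = (0.2, -0.2)
(a₂, b₂) = (0.2, -0.2) − 0.1·(-3.408, -0.48) = (0.5408, -0.152)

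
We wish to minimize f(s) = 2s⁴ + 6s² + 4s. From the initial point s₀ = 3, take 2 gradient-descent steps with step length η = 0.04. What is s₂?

f′(s) = 8s³ + 12s + 4
Step 1: f′(3) = 256; s₁ = 3 − 0.04·256 = -7.24
Step 2: f′(-7.24) = -3118.907392; s₂ = -7.24 − 0.04·(-3118.907392) = 117.51629568

117.51629568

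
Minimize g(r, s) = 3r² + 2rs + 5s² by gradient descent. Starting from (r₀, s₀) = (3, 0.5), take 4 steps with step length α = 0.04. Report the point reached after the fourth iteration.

∇g = (6r + 2s, 2r + 10s)
Step 1: at (3, 0.5), ∇g = (19, 11) → (3, 0.5) − 0.04·(19, 11) = (2.24, 0.06)
Step 2: at (2.24, 0.06), ∇g = (13.56, 5.08) → (2.24, 0.06) − 0.04·(13.56, 5.08) = (1.6976, -0.1432)
Step 3: at (1.6976, -0.1432), ∇g = (9.8992, 1.9632) → (1.6976, -0.1432) − 0.04·(9.8992, 1.9632) = (1.301632, -0.221728)
Step 4: at (1.301632, -0.221728), ∇g = (7.366336, 0.385984) → (1.301632, -0.221728) − 0.04·(7.366336, 0.385984) = (1.00697856, -0.23716736)

(1.00697856, -0.23716736)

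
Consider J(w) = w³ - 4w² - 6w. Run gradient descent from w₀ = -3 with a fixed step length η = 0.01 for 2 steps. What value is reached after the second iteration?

J′(w) = 3w² - 8w - 6
w₁ = -3 − 0.01·45 = -3.45
w₂ = -3.45 − 0.01·57.3075 = -4.023075

-4.023075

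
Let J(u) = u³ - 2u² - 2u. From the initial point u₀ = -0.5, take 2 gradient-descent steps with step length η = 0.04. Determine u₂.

J′(u) = 3u² - 4u - 2
u₁ = -0.5 − 0.04·0.75 = -0.53
u₂ = -0.53 − 0.04·0.9627 = -0.568508

-0.568508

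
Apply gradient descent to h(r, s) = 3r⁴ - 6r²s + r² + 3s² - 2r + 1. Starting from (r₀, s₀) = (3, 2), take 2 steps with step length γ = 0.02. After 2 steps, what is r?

∇h = (12r³ - 12rs + 2r - 2, -6r² + 6s)
Step 1: at (3, 2), ∇h = (256, -42) → (3, 2) − 0.02·(256, -42) = (-2.12, 2.84)
Step 2: at (-2.12, 2.84), ∇h = (-48.327936, -9.9264) → (-2.12, 2.84) − 0.02·(-48.327936, -9.9264) = (-1.15344128, 3.038528)
r = -1.15344128

-1.15344128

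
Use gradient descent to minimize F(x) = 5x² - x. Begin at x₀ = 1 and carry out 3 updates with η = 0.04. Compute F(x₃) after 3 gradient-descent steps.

F′(x) = 10x - 1
x₁ = 1 − 0.04·9 = 0.64
x₂ = 0.64 − 0.04·5.4 = 0.424
x₃ = 0.424 − 0.04·3.24 = 0.2944
F(0.2944) = 0.1389568

0.1389568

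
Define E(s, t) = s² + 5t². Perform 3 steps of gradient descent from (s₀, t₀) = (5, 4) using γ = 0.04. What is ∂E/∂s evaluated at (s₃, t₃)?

7.78688

∇E = (2s, 10t)
Step 1: at (5, 4), ∇E = (10, 40) → (5, 4) − 0.04·(10, 40) = (4.6, 2.4)
Step 2: at (4.6, 2.4), ∇E = (9.2, 24) → (4.6, 2.4) − 0.04·(9.2, 24) = (4.232, 1.44)
Step 3: at (4.232, 1.44), ∇E = (8.464, 14.4) → (4.232, 1.44) − 0.04·(8.464, 14.4) = (3.89344, 0.864)
∂E/∂s at (3.89344, 0.864) = 7.78688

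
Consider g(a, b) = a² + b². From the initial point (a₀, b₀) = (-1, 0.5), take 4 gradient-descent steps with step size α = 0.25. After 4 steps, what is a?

∇g = (2a, 2b)
(a₁, b₁) = (-1, 0.5) − 0.25·(-2, 1) = (-0.5, 0.25)
(a₂, b₂) = (-0.5, 0.25) − 0.25·(-1, 0.5) = (-0.25, 0.125)
(a₃, b₃) = (-0.25, 0.125) − 0.25·(-0.5, 0.25) = (-0.125, 0.0625)
(a₄, b₄) = (-0.125, 0.0625) − 0.25·(-0.25, 0.125) = (-0.0625, 0.03125)
a = -0.0625

-0.0625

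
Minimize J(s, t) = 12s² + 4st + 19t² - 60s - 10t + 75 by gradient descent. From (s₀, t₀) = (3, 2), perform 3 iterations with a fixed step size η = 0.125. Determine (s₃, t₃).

(-28.28125, -116.671875)

∇J = (24s + 4t - 60, 4s + 38t - 10)
Step 1: at (3, 2), ∇J = (20, 78) → (3, 2) − 0.125·(20, 78) = (0.5, -7.75)
Step 2: at (0.5, -7.75), ∇J = (-79, -302.5) → (0.5, -7.75) − 0.125·(-79, -302.5) = (10.375, 30.0625)
Step 3: at (10.375, 30.0625), ∇J = (309.25, 1173.875) → (10.375, 30.0625) − 0.125·(309.25, 1173.875) = (-28.28125, -116.671875)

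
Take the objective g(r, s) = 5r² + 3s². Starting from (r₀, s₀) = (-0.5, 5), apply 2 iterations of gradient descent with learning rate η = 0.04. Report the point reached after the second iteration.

(-0.18, 2.888)

∇g = (10r, 6s)
Step 1: at (-0.5, 5), ∇g = (-5, 30) → (-0.5, 5) − 0.04·(-5, 30) = (-0.3, 3.8)
Step 2: at (-0.3, 3.8), ∇g = (-3, 22.8) → (-0.3, 3.8) − 0.04·(-3, 22.8) = (-0.18, 2.888)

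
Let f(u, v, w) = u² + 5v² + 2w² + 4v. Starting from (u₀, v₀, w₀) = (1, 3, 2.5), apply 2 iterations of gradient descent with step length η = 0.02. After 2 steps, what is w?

2.116

∇f = (2u, 10v + 4, 4w)
Step 1: at (1, 3, 2.5), ∇f = (2, 34, 10) → (1, 3, 2.5) − 0.02·(2, 34, 10) = (0.96, 2.32, 2.3)
Step 2: at (0.96, 2.32, 2.3), ∇f = (1.92, 27.2, 9.2) → (0.96, 2.32, 2.3) − 0.02·(1.92, 27.2, 9.2) = (0.9216, 1.776, 2.116)
w = 2.116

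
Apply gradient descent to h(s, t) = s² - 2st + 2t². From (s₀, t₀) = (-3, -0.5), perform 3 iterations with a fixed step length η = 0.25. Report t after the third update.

∇h = (2s - 2t, -2s + 4t)
(s₁, t₁) = (-3, -0.5) − 0.25·(-5, 4) = (-1.75, -1.5)
(s₂, t₂) = (-1.75, -1.5) − 0.25·(-0.5, -2.5) = (-1.625, -0.875)
(s₃, t₃) = (-1.625, -0.875) − 0.25·(-1.5, -0.25) = (-1.25, -0.8125)
t = -0.8125

-0.8125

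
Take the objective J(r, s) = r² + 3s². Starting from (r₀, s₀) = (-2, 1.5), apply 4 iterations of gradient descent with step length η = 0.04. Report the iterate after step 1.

∇J = (2r, 6s)
(r₁, s₁) = (-2, 1.5) − 0.04·(-4, 9) = (-1.84, 1.14)

(-1.84, 1.14)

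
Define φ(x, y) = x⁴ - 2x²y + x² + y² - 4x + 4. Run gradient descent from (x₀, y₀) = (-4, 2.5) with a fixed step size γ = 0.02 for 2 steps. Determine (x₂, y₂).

∇φ = (4x³ - 4xy + 2x - 4, -2x² + 2y)
(x₁, y₁) = (-4, 2.5) − 0.02·(-228, -27) = (0.56, 3.04)
(x₂, y₂) = (0.56, 3.04) − 0.02·(-8.987136, 5.4528) = (0.73974272, 2.930944)

(0.73974272, 2.930944)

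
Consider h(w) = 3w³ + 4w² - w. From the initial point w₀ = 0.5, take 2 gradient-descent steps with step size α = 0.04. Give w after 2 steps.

0.206924

h′(w) = 9w² + 8w - 1
Step 1: h′(0.5) = 5.25; w₁ = 0.5 − 0.04·5.25 = 0.29
Step 2: h′(0.29) = 2.0769; w₂ = 0.29 − 0.04·2.0769 = 0.206924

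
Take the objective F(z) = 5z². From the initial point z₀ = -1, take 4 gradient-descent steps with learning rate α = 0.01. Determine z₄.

F′(z) = 10z
z₁ = -1 − 0.01·(-10) = -0.9
z₂ = -0.9 − 0.01·(-9) = -0.81
z₃ = -0.81 − 0.01·(-8.1) = -0.729
z₄ = -0.729 − 0.01·(-7.29) = -0.6561

-0.6561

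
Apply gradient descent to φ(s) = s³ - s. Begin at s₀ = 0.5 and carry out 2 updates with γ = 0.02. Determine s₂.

φ′(s) = 3s² - 1
Step 1: φ′(0.5) = -0.25; s₁ = 0.5 − 0.02·(-0.25) = 0.505
Step 2: φ′(0.505) = -0.234925; s₂ = 0.505 − 0.02·(-0.234925) = 0.5096985

0.5096985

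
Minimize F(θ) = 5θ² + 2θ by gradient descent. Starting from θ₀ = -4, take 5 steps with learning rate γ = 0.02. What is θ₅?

-1.445184

F′(θ) = 10θ + 2
θ₁ = -4 − 0.02·(-38) = -3.24
θ₂ = -3.24 − 0.02·(-30.4) = -2.632
θ₃ = -2.632 − 0.02·(-24.32) = -2.1456
θ₄ = -2.1456 − 0.02·(-19.456) = -1.75648
θ₅ = -1.75648 − 0.02·(-15.5648) = -1.445184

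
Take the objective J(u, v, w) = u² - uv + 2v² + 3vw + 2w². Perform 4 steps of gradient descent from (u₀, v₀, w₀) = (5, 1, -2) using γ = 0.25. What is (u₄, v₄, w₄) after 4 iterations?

∇J = (2u - v, -u + 4v + 3w, 3v + 4w)
(u₁, v₁, w₁) = (5, 1, -2) − 0.25·(9, -7, -5) = (2.75, 2.75, -0.75)
(u₂, v₂, w₂) = (2.75, 2.75, -0.75) − 0.25·(2.75, 6, 5.25) = (2.0625, 1.25, -2.0625)
(u₃, v₃, w₃) = (2.0625, 1.25, -2.0625) − 0.25·(2.875, -3.25, -4.5) = (1.34375, 2.0625, -0.9375)
(u₄, v₄, w₄) = (1.34375, 2.0625, -0.9375) − 0.25·(0.625, 4.09375, 2.4375) = (1.1875, 1.0390625, -1.546875)

(1.1875, 1.0390625, -1.546875)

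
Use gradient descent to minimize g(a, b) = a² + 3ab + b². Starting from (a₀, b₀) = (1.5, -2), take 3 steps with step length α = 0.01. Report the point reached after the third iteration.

(1.588683, -2.0173705)

∇g = (2a + 3b, 3a + 2b)
(a₁, b₁) = (1.5, -2) − 0.01·(-3, 0.5) = (1.53, -2.005)
(a₂, b₂) = (1.53, -2.005) − 0.01·(-2.955, 0.58) = (1.55955, -2.0108)
(a₃, b₃) = (1.55955, -2.0108) − 0.01·(-2.9133, 0.65705) = (1.588683, -2.0173705)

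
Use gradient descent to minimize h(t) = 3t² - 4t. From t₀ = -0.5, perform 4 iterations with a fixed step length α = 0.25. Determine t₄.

0.59375

h′(t) = 6t - 4
t₁ = -0.5 − 0.25·(-7) = 1.25
t₂ = 1.25 − 0.25·3.5 = 0.375
t₃ = 0.375 − 0.25·(-1.75) = 0.8125
t₄ = 0.8125 − 0.25·0.875 = 0.59375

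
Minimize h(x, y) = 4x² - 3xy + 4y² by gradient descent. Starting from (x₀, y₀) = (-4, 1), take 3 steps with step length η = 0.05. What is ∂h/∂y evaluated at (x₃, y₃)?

∇h = (8x - 3y, -3x + 8y)
Step 1: at (-4, 1), ∇h = (-35, 20) → (-4, 1) − 0.05·(-35, 20) = (-2.25, 0)
Step 2: at (-2.25, 0), ∇h = (-18, 6.75) → (-2.25, 0) − 0.05·(-18, 6.75) = (-1.35, -0.3375)
Step 3: at (-1.35, -0.3375), ∇h = (-9.7875, 1.35) → (-1.35, -0.3375) − 0.05·(-9.7875, 1.35) = (-0.860625, -0.405)
∂h/∂y at (-0.860625, -0.405) = -0.658125

-0.658125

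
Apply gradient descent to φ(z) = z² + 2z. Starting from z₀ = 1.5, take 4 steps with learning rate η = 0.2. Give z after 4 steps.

φ′(z) = 2z + 2
z₁ = 1.5 − 0.2·5 = 0.5
z₂ = 0.5 − 0.2·3 = -0.1
z₃ = -0.1 − 0.2·1.8 = -0.46
z₄ = -0.46 − 0.2·1.08 = -0.676

-0.676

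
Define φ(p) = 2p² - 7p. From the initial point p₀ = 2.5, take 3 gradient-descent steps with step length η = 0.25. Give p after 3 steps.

1.75

φ′(p) = 4p - 7
p₁ = 2.5 − 0.25·3 = 1.75
p₂ = 1.75 − 0.25·0 = 1.75
p₃ = 1.75 − 0.25·0 = 1.75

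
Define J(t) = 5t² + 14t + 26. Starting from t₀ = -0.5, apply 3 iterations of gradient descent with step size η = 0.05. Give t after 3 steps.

-1.2875

J′(t) = 10t + 14
t₁ = -0.5 − 0.05·9 = -0.95
t₂ = -0.95 − 0.05·4.5 = -1.175
t₃ = -1.175 − 0.05·2.25 = -1.2875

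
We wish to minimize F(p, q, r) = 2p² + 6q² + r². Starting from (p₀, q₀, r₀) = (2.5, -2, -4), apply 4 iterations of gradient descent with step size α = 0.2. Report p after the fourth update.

∇F = (4p, 12q, 2r)
Step 1: at (2.5, -2, -4), ∇F = (10, -24, -8) → (2.5, -2, -4) − 0.2·(10, -24, -8) = (0.5, 2.8, -2.4)
Step 2: at (0.5, 2.8, -2.4), ∇F = (2, 33.6, -4.8) → (0.5, 2.8, -2.4) − 0.2·(2, 33.6, -4.8) = (0.1, -3.92, -1.44)
Step 3: at (0.1, -3.92, -1.44), ∇F = (0.4, -47.04, -2.88) → (0.1, -3.92, -1.44) − 0.2·(0.4, -47.04, -2.88) = (0.02, 5.488, -0.864)
Step 4: at (0.02, 5.488, -0.864), ∇F = (0.08, 65.856, -1.728) → (0.02, 5.488, -0.864) − 0.2·(0.08, 65.856, -1.728) = (0.004, -7.6832, -0.5184)
p = 0.004

0.004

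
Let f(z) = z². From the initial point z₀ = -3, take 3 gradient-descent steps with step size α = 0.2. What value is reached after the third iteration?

f′(z) = 2z
z₁ = -3 − 0.2·(-6) = -1.8
z₂ = -1.8 − 0.2·(-3.6) = -1.08
z₃ = -1.08 − 0.2·(-2.16) = -0.648

-0.648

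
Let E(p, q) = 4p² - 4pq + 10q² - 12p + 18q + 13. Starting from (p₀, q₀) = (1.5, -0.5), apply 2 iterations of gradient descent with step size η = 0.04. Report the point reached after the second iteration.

(1.3528, -0.6088)

∇E = (8p - 4q - 12, -4p + 20q + 18)
Step 1: at (1.5, -0.5), ∇E = (2, 2) → (1.5, -0.5) − 0.04·(2, 2) = (1.42, -0.58)
Step 2: at (1.42, -0.58), ∇E = (1.68, 0.72) → (1.42, -0.58) − 0.04·(1.68, 0.72) = (1.3528, -0.6088)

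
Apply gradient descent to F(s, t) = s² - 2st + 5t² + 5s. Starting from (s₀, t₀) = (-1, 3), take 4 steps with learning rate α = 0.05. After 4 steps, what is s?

∇F = (2s - 2t + 5, -2s + 10t)
Step 1: at (-1, 3), ∇F = (-3, 32) → (-1, 3) − 0.05·(-3, 32) = (-0.85, 1.4)
Step 2: at (-0.85, 1.4), ∇F = (0.5, 15.7) → (-0.85, 1.4) − 0.05·(0.5, 15.7) = (-0.875, 0.615)
Step 3: at (-0.875, 0.615), ∇F = (2.02, 7.9) → (-0.875, 0.615) − 0.05·(2.02, 7.9) = (-0.976, 0.22)
Step 4: at (-0.976, 0.22), ∇F = (2.608, 4.152) → (-0.976, 0.22) − 0.05·(2.608, 4.152) = (-1.1064, 0.0124)
s = -1.1064

-1.1064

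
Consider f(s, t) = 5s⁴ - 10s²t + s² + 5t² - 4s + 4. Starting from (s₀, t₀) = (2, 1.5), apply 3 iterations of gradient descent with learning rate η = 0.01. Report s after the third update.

1.2582274

∇f = (20s³ - 20st + 2s - 4, -10s² + 10t)
Step 1: at (2, 1.5), ∇f = (100, -25) → (2, 1.5) − 0.01·(100, -25) = (1, 1.75)
Step 2: at (1, 1.75), ∇f = (-17, 7.5) → (1, 1.75) − 0.01·(-17, 7.5) = (1.17, 1.675)
Step 3: at (1.17, 1.675), ∇f = (-8.82274, 3.061) → (1.17, 1.675) − 0.01·(-8.82274, 3.061) = (1.2582274, 1.64439)
s = 1.2582274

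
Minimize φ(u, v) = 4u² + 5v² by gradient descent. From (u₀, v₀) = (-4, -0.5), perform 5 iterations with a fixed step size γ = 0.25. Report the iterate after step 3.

(4, 1.6875)

∇φ = (8u, 10v)
(u₁, v₁) = (-4, -0.5) − 0.25·(-32, -5) = (4, 0.75)
(u₂, v₂) = (4, 0.75) − 0.25·(32, 7.5) = (-4, -1.125)
(u₃, v₃) = (-4, -1.125) − 0.25·(-32, -11.25) = (4, 1.6875)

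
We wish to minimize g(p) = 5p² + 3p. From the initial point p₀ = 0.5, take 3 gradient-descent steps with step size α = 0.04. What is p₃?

g′(p) = 10p + 3
p₁ = 0.5 − 0.04·8 = 0.18
p₂ = 0.18 − 0.04·4.8 = -0.012
p₃ = -0.012 − 0.04·2.88 = -0.1272

-0.1272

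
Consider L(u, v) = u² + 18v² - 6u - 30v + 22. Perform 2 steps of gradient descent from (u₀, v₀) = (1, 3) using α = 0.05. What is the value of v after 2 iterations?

∇L = (2u - 6, 36v - 30)
(u₁, v₁) = (1, 3) − 0.05·(-4, 78) = (1.2, -0.9)
(u₂, v₂) = (1.2, -0.9) − 0.05·(-3.6, -62.4) = (1.38, 2.22)
v = 2.22

2.22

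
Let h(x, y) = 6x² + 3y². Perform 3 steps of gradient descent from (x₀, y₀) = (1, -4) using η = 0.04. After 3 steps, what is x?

∇h = (12x, 6y)
(x₁, y₁) = (1, -4) − 0.04·(12, -24) = (0.52, -3.04)
(x₂, y₂) = (0.52, -3.04) − 0.04·(6.24, -18.24) = (0.2704, -2.3104)
(x₃, y₃) = (0.2704, -2.3104) − 0.04·(3.2448, -13.8624) = (0.140608, -1.755904)
x = 0.140608

0.140608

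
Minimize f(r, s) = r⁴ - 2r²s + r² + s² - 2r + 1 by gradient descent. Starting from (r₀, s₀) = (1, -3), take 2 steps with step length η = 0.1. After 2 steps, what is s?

-1.688

∇f = (4r³ - 4rs + 2r - 2, -2r² + 2s)
(r₁, s₁) = (1, -3) − 0.1·(16, -8) = (-0.6, -2.2)
(r₂, s₂) = (-0.6, -2.2) − 0.1·(-9.344, -5.12) = (0.3344, -1.688)
s = -1.688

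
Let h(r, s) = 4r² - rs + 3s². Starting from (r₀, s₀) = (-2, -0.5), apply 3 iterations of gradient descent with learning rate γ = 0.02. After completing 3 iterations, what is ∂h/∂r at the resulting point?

-9.247176

∇h = (8r - s, -r + 6s)
(r₁, s₁) = (-2, -0.5) − 0.02·(-15.5, -1) = (-1.69, -0.48)
(r₂, s₂) = (-1.69, -0.48) − 0.02·(-13.04, -1.19) = (-1.4292, -0.4562)
(r₃, s₃) = (-1.4292, -0.4562) − 0.02·(-10.9774, -1.308) = (-1.209652, -0.43004)
∂h/∂r at (-1.209652, -0.43004) = -9.247176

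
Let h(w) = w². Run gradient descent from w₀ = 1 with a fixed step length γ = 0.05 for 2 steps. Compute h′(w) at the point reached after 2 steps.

1.62

h′(w) = 2w
Step 1: h′(1) = 2; w₁ = 1 − 0.05·2 = 0.9
Step 2: h′(0.9) = 1.8; w₂ = 0.9 − 0.05·1.8 = 0.81
h′(w) at (0.81) = 1.62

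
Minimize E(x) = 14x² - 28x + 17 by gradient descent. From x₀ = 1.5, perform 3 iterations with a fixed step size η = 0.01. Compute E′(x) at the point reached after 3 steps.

E′(x) = 28x - 28
x₁ = 1.5 − 0.01·14 = 1.36
x₂ = 1.36 − 0.01·10.08 = 1.2592
x₃ = 1.2592 − 0.01·7.2576 = 1.186624
E′(x) at (1.186624) = 5.225472

5.225472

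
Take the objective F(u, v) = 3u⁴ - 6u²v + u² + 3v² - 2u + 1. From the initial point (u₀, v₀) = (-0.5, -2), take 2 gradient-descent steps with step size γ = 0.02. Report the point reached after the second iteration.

(-0.05143688, -1.518932)

∇F = (12u³ - 12uv + 2u - 2, -6u² + 6v)
(u₁, v₁) = (-0.5, -2) − 0.02·(-16.5, -13.5) = (-0.17, -1.73)
(u₂, v₂) = (-0.17, -1.73) − 0.02·(-5.928156, -10.5534) = (-0.05143688, -1.518932)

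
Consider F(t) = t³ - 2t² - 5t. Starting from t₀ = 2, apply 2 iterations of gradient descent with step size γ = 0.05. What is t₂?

F′(t) = 3t² - 4t - 5
t₁ = 2 − 0.05·(-1) = 2.05
t₂ = 2.05 − 0.05·(-0.5925) = 2.079625

2.079625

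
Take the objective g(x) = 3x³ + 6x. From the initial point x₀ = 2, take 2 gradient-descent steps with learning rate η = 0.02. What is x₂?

g′(x) = 9x² + 6
Step 1: g′(2) = 42; x₁ = 2 − 0.02·42 = 1.16
Step 2: g′(1.16) = 18.1104; x₂ = 1.16 − 0.02·18.1104 = 0.797792

0.797792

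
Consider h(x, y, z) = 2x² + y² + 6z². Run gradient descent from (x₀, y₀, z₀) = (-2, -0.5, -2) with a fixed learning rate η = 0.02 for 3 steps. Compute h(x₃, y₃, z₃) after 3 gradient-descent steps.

9.671327744

∇h = (4x, 2y, 12z)
(x₁, y₁, z₁) = (-2, -0.5, -2) − 0.02·(-8, -1, -24) = (-1.84, -0.48, -1.52)
(x₂, y₂, z₂) = (-1.84, -0.48, -1.52) − 0.02·(-7.36, -0.96, -18.24) = (-1.6928, -0.4608, -1.1552)
(x₃, y₃, z₃) = (-1.6928, -0.4608, -1.1552) − 0.02·(-6.7712, -0.9216, -13.8624) = (-1.557376, -0.442368, -0.877952)
h(-1.557376, -0.442368, -0.877952) = 9.671327744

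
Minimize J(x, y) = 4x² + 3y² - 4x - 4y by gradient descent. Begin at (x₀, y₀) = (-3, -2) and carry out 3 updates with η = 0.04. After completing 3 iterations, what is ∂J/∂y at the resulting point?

∇J = (8x - 4, 6y - 4)
(x₁, y₁) = (-3, -2) − 0.04·(-28, -16) = (-1.88, -1.36)
(x₂, y₂) = (-1.88, -1.36) − 0.04·(-19.04, -12.16) = (-1.1184, -0.8736)
(x₃, y₃) = (-1.1184, -0.8736) − 0.04·(-12.9472, -9.2416) = (-0.600512, -0.503936)
∂J/∂y at (-0.600512, -0.503936) = -7.023616

-7.023616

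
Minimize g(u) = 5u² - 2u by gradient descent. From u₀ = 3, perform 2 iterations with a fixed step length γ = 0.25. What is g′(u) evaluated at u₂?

g′(u) = 10u - 2
u₁ = 3 − 0.25·28 = -4
u₂ = -4 − 0.25·(-42) = 6.5
g′(u) at (6.5) = 63

63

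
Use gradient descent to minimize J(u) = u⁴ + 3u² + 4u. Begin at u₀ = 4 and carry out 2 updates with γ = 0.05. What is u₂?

J′(u) = 4u³ + 6u + 4
u₁ = 4 − 0.05·284 = -10.2
u₂ = -10.2 − 0.05·(-4302.032) = 204.9016

204.9016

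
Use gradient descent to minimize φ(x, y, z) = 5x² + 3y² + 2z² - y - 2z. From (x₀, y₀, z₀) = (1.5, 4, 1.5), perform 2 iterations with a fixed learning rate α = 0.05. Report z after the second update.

1.14

∇φ = (10x, 6y - 1, 4z - 2)
Step 1: at (1.5, 4, 1.5), ∇φ = (15, 23, 4) → (1.5, 4, 1.5) − 0.05·(15, 23, 4) = (0.75, 2.85, 1.3)
Step 2: at (0.75, 2.85, 1.3), ∇φ = (7.5, 16.1, 3.2) → (0.75, 2.85, 1.3) − 0.05·(7.5, 16.1, 3.2) = (0.375, 2.045, 1.14)
z = 1.14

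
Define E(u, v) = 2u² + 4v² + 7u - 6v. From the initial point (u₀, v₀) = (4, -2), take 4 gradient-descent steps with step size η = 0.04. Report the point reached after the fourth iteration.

(1.11276032, 0.16201216)

∇E = (4u + 7, 8v - 6)
Step 1: at (4, -2), ∇E = (23, -22) → (4, -2) − 0.04·(23, -22) = (3.08, -1.12)
Step 2: at (3.08, -1.12), ∇E = (19.32, -14.96) → (3.08, -1.12) − 0.04·(19.32, -14.96) = (2.3072, -0.5216)
Step 3: at (2.3072, -0.5216), ∇E = (16.2288, -10.1728) → (2.3072, -0.5216) − 0.04·(16.2288, -10.1728) = (1.658048, -0.114688)
Step 4: at (1.658048, -0.114688), ∇E = (13.632192, -6.917504) → (1.658048, -0.114688) − 0.04·(13.632192, -6.917504) = (1.11276032, 0.16201216)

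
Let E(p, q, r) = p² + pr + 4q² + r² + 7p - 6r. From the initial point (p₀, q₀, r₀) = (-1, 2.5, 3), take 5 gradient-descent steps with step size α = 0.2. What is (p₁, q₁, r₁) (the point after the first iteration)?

∇E = (2p + r + 7, 8q, p + 2r - 6)
(p₁, q₁, r₁) = (-1, 2.5, 3) − 0.2·(8, 20, -1) = (-2.6, -1.5, 3.2)

(-2.6, -1.5, 3.2)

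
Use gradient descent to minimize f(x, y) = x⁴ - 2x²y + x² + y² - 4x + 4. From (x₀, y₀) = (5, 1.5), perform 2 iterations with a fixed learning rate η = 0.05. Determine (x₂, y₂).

∇f = (4x³ - 4xy + 2x - 4, -2x² + 2y)
Step 1: at (5, 1.5), ∇f = (476, -47) → (5, 1.5) − 0.05·(476, -47) = (-18.8, 3.85)
Step 2: at (-18.8, 3.85), ∇f = (-26330.768, -699.18) → (-18.8, 3.85) − 0.05·(-26330.768, -699.18) = (1297.7384, 38.809)

(1297.7384, 38.809)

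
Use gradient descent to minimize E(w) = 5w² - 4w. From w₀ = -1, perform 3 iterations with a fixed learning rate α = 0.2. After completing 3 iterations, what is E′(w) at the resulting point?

14

E′(w) = 10w - 4
w₁ = -1 − 0.2·(-14) = 1.8
w₂ = 1.8 − 0.2·14 = -1
w₃ = -1 − 0.2·(-14) = 1.8
E′(w) at (1.8) = 14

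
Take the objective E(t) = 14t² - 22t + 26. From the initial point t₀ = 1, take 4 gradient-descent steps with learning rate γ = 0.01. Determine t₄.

E′(t) = 28t - 22
t₁ = 1 − 0.01·6 = 0.94
t₂ = 0.94 − 0.01·4.32 = 0.8968
t₃ = 0.8968 − 0.01·3.1104 = 0.865696
t₄ = 0.865696 − 0.01·2.239488 = 0.84330112

0.84330112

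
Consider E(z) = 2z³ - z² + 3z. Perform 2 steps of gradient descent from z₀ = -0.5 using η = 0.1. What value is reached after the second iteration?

-2.2215

E′(z) = 6z² - 2z + 3
z₁ = -0.5 − 0.1·5.5 = -1.05
z₂ = -1.05 − 0.1·11.715 = -2.2215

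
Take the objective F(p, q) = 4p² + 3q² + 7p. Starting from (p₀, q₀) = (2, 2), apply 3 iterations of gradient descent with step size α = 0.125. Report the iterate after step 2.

(-0.875, 0.125)

∇F = (8p + 7, 6q)
(p₁, q₁) = (2, 2) − 0.125·(23, 12) = (-0.875, 0.5)
(p₂, q₂) = (-0.875, 0.5) − 0.125·(0, 3) = (-0.875, 0.125)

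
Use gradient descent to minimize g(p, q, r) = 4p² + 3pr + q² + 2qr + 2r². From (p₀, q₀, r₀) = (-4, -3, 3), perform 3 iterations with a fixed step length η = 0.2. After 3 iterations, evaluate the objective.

∇g = (8p + 3r, 2q + 2r, 3p + 2q + 4r)
Step 1: at (-4, -3, 3), ∇g = (-23, 0, -6) → (-4, -3, 3) − 0.2·(-23, 0, -6) = (0.6, -3, 4.2)
Step 2: at (0.6, -3, 4.2), ∇g = (17.4, 2.4, 12.6) → (0.6, -3, 4.2) − 0.2·(17.4, 2.4, 12.6) = (-2.88, -3.48, 1.68)
Step 3: at (-2.88, -3.48, 1.68), ∇g = (-18, -3.6, -8.88) → (-2.88, -3.48, 1.68) − 0.2·(-18, -3.6, -8.88) = (0.72, -2.76, 3.456)
g(0.72, -2.76, 3.456) = 21.966912

21.966912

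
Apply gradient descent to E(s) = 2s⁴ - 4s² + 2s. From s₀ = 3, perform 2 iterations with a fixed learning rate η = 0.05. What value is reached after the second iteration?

E′(s) = 8s³ - 8s + 2
Step 1: E′(3) = 194; s₁ = 3 − 0.05·194 = -6.7
Step 2: E′(-6.7) = -2350.504; s₂ = -6.7 − 0.05·(-2350.504) = 110.8252

110.8252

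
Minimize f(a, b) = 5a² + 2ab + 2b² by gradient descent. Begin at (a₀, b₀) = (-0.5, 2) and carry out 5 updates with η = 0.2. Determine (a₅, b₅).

∇f = (10a + 2b, 2a + 4b)
(a₁, b₁) = (-0.5, 2) − 0.2·(-1, 7) = (-0.3, 0.6)
(a₂, b₂) = (-0.3, 0.6) − 0.2·(-1.8, 1.8) = (0.06, 0.24)
(a₃, b₃) = (0.06, 0.24) − 0.2·(1.08, 1.08) = (-0.156, 0.024)
(a₄, b₄) = (-0.156, 0.024) − 0.2·(-1.512, -0.216) = (0.1464, 0.0672)
(a₅, b₅) = (0.1464, 0.0672) − 0.2·(1.5984, 0.5616) = (-0.17328, -0.04512)

(-0.17328, -0.04512)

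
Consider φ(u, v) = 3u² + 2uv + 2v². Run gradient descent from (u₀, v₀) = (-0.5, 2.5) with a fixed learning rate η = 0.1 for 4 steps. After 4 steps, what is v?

0.56

∇φ = (6u + 2v, 2u + 4v)
(u₁, v₁) = (-0.5, 2.5) − 0.1·(2, 9) = (-0.7, 1.6)
(u₂, v₂) = (-0.7, 1.6) − 0.1·(-1, 5) = (-0.6, 1.1)
(u₃, v₃) = (-0.6, 1.1) − 0.1·(-1.4, 3.2) = (-0.46, 0.78)
(u₄, v₄) = (-0.46, 0.78) − 0.1·(-1.2, 2.2) = (-0.34, 0.56)
v = 0.56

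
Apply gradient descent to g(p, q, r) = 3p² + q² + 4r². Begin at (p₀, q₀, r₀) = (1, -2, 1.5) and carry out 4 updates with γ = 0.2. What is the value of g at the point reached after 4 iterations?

0.21835776

∇g = (6p, 2q, 8r)
Step 1: at (1, -2, 1.5), ∇g = (6, -4, 12) → (1, -2, 1.5) − 0.2·(6, -4, 12) = (-0.2, -1.2, -0.9)
Step 2: at (-0.2, -1.2, -0.9), ∇g = (-1.2, -2.4, -7.2) → (-0.2, -1.2, -0.9) − 0.2·(-1.2, -2.4, -7.2) = (0.04, -0.72, 0.54)
Step 3: at (0.04, -0.72, 0.54), ∇g = (0.24, -1.44, 4.32) → (0.04, -0.72, 0.54) − 0.2·(0.24, -1.44, 4.32) = (-0.008, -0.432, -0.324)
Step 4: at (-0.008, -0.432, -0.324), ∇g = (-0.048, -0.864, -2.592) → (-0.008, -0.432, -0.324) − 0.2·(-0.048, -0.864, -2.592) = (0.0016, -0.2592, 0.1944)
g(0.0016, -0.2592, 0.1944) = 0.21835776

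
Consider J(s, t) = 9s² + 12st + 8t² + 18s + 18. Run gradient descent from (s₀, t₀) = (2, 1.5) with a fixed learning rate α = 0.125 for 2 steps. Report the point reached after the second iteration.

(13.25, 15)

∇J = (18s + 12t + 18, 12s + 16t)
Step 1: at (2, 1.5), ∇J = (72, 48) → (2, 1.5) − 0.125·(72, 48) = (-7, -4.5)
Step 2: at (-7, -4.5), ∇J = (-162, -156) → (-7, -4.5) − 0.125·(-162, -156) = (13.25, 15)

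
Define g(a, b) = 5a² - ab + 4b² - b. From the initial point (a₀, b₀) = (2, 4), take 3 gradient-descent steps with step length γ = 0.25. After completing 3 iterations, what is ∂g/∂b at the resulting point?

∇g = (10a - b, -a + 8b - 1)
Step 1: at (2, 4), ∇g = (16, 29) → (2, 4) − 0.25·(16, 29) = (-2, -3.25)
Step 2: at (-2, -3.25), ∇g = (-16.75, -25) → (-2, -3.25) − 0.25·(-16.75, -25) = (2.1875, 3)
Step 3: at (2.1875, 3), ∇g = (18.875, 20.8125) → (2.1875, 3) − 0.25·(18.875, 20.8125) = (-2.53125, -2.203125)
∂g/∂b at (-2.53125, -2.203125) = -16.09375

-16.09375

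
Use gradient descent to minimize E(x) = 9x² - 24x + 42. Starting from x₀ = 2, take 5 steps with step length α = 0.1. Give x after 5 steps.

1.11488

E′(x) = 18x - 24
x₁ = 2 − 0.1·12 = 0.8
x₂ = 0.8 − 0.1·(-9.6) = 1.76
x₃ = 1.76 − 0.1·7.68 = 0.992
x₄ = 0.992 − 0.1·(-6.144) = 1.6064
x₅ = 1.6064 − 0.1·4.9152 = 1.11488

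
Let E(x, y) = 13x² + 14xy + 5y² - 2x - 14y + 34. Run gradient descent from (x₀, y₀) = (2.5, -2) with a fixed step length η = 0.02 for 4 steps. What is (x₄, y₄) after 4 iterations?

(1.09406848, -1.35576064)

∇E = (26x + 14y - 2, 14x + 10y - 14)
Step 1: at (2.5, -2), ∇E = (35, 1) → (2.5, -2) − 0.02·(35, 1) = (1.8, -2.02)
Step 2: at (1.8, -2.02), ∇E = (16.52, -9) → (1.8, -2.02) − 0.02·(16.52, -9) = (1.4696, -1.84)
Step 3: at (1.4696, -1.84), ∇E = (10.4496, -11.8256) → (1.4696, -1.84) − 0.02·(10.4496, -11.8256) = (1.260608, -1.603488)
Step 4: at (1.260608, -1.603488), ∇E = (8.326976, -12.386368) → (1.260608, -1.603488) − 0.02·(8.326976, -12.386368) = (1.09406848, -1.35576064)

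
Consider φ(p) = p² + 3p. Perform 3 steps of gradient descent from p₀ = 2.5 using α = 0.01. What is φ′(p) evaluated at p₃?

7.529536

φ′(p) = 2p + 3
Step 1: φ′(2.5) = 8; p₁ = 2.5 − 0.01·8 = 2.42
Step 2: φ′(2.42) = 7.84; p₂ = 2.42 − 0.01·7.84 = 2.3416
Step 3: φ′(2.3416) = 7.6832; p₃ = 2.3416 − 0.01·7.6832 = 2.264768
φ′(p) at (2.264768) = 7.529536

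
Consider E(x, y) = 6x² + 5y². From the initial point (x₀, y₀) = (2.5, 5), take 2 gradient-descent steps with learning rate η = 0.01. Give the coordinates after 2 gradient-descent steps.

(1.936, 4.05)

∇E = (12x, 10y)
(x₁, y₁) = (2.5, 5) − 0.01·(30, 50) = (2.2, 4.5)
(x₂, y₂) = (2.2, 4.5) − 0.01·(26.4, 45) = (1.936, 4.05)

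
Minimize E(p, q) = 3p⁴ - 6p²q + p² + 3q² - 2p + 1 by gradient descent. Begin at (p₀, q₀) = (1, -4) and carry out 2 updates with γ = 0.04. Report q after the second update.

-1.6576

∇E = (12p³ - 12pq + 2p - 2, -6p² + 6q)
(p₁, q₁) = (1, -4) − 0.04·(60, -30) = (-1.4, -2.8)
(p₂, q₂) = (-1.4, -2.8) − 0.04·(-84.768, -28.56) = (1.99072, -1.6576)
q = -1.6576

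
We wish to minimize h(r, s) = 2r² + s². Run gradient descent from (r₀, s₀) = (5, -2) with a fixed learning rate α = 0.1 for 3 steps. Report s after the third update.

-1.024

∇h = (4r, 2s)
(r₁, s₁) = (5, -2) − 0.1·(20, -4) = (3, -1.6)
(r₂, s₂) = (3, -1.6) − 0.1·(12, -3.2) = (1.8, -1.28)
(r₃, s₃) = (1.8, -1.28) − 0.1·(7.2, -2.56) = (1.08, -1.024)
s = -1.024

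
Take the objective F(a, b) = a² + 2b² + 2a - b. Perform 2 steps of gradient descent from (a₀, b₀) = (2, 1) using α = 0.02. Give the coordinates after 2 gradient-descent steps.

(1.7648, 0.8848)

∇F = (2a + 2, 4b - 1)
(a₁, b₁) = (2, 1) − 0.02·(6, 3) = (1.88, 0.94)
(a₂, b₂) = (1.88, 0.94) − 0.02·(5.76, 2.76) = (1.7648, 0.8848)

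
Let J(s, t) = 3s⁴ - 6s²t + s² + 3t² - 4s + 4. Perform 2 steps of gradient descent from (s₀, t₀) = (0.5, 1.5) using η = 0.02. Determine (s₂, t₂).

(0.90574136, 1.248492)

∇J = (12s³ - 12st + 2s - 4, -6s² + 6t)
(s₁, t₁) = (0.5, 1.5) − 0.02·(-10.5, 7.5) = (0.71, 1.35)
(s₂, t₂) = (0.71, 1.35) − 0.02·(-9.787068, 5.0754) = (0.90574136, 1.248492)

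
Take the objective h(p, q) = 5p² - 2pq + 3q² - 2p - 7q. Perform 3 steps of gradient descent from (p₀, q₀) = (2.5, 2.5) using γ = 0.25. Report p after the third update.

-6.125

∇h = (10p - 2q - 2, -2p + 6q - 7)
(p₁, q₁) = (2.5, 2.5) − 0.25·(18, 3) = (-2, 1.75)
(p₂, q₂) = (-2, 1.75) − 0.25·(-25.5, 7.5) = (4.375, -0.125)
(p₃, q₃) = (4.375, -0.125) − 0.25·(42, -16.5) = (-6.125, 4)
p = -6.125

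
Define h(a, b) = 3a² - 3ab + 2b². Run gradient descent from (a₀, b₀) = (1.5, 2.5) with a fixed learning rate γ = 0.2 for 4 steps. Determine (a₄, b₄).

(0.24, 0.4)

∇h = (6a - 3b, -3a + 4b)
Step 1: at (1.5, 2.5), ∇h = (1.5, 5.5) → (1.5, 2.5) − 0.2·(1.5, 5.5) = (1.2, 1.4)
Step 2: at (1.2, 1.4), ∇h = (3, 2) → (1.2, 1.4) − 0.2·(3, 2) = (0.6, 1)
Step 3: at (0.6, 1), ∇h = (0.6, 2.2) → (0.6, 1) − 0.2·(0.6, 2.2) = (0.48, 0.56)
Step 4: at (0.48, 0.56), ∇h = (1.2, 0.8) → (0.48, 0.56) − 0.2·(1.2, 0.8) = (0.24, 0.4)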